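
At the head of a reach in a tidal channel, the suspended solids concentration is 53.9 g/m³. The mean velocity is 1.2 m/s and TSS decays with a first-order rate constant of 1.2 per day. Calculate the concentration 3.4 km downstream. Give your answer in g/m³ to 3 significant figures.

Travel time t = 3.4 km / 1.2 m/s = 3400/1.2 = 2833 s = 0.03279 d.
First-order decay: C = 53.9·exp(−1.2·0.03279) = 53.9·0.9614 = 51.82 g/m³.

51.8 g/m³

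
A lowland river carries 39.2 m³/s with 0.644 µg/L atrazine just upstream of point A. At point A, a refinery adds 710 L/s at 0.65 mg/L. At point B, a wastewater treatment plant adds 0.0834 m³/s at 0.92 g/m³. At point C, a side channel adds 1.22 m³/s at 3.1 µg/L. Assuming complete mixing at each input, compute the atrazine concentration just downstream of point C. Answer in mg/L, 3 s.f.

0.644 µg/L = 0.000644 mg/L.
710 L/s = 0.71 m³/s.
After input A: C = (39.2·0.000644 + 0.71·0.65) / 39.91 = 0.0122 mg/L.
After input B: C = (39.91·0.0122 + 0.0834·0.92) / 39.99 = 0.01409 mg/L.
3.1 µg/L = 0.0031 mg/L.
After input C: C = (39.99·0.01409 + 1.22·0.0031) / 41.21 = 0.01376 mg/L.

0.0138 mg/L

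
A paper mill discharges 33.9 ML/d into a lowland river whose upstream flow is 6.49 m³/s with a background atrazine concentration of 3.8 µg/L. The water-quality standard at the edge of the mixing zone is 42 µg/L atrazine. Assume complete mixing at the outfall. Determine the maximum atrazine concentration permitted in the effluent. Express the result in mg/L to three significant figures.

33.9 ML/d = 0.3924 m³/s.
3.8 µg/L = 0.0038 mg/L.
42 µg/L = 0.042 mg/L.
Mass balance: 0.042·6.882 = 0.3924·Cₑ + 6.49·0.0038.
Cₑ = (0.2891 − 0.02466) / 0.3924 = 0.6739 mg/L.

0.674 mg/L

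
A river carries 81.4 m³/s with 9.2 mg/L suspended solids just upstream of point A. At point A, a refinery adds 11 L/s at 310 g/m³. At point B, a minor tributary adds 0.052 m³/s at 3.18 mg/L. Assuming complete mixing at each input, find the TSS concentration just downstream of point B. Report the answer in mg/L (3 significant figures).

11 L/s = 0.011 m³/s.
After input A: C = (81.4·9.2 + 0.011·310) / 81.41 = 9.241 mg/L.
After input B: C = (81.41·9.241 + 0.052·3.18) / 81.46 = 9.237 mg/L.

9.24 mg/L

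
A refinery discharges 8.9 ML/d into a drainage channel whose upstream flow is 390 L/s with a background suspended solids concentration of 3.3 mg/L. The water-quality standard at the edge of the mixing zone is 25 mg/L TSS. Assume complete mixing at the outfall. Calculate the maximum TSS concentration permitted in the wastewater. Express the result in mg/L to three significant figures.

107 mg/L

8.9 ML/d = 0.103 m³/s.
390 L/s = 0.39 m³/s.
Mass balance: 25·0.493 = 0.103·Cₑ + 0.39·3.3.
Cₑ = (12.33 − 1.287) / 0.103 = 107.2 mg/L.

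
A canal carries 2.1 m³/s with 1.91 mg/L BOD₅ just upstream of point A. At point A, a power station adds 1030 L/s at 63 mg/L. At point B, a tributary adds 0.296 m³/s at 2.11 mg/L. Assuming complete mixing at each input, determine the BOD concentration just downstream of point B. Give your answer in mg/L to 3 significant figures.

20.3 mg/L

1030 L/s = 1.03 m³/s.
After input A: C = (2.1·1.91 + 1.03·63) / 3.13 = 22.01 mg/L.
After input B: C = (3.13·22.01 + 0.296·2.11) / 3.426 = 20.29 mg/L.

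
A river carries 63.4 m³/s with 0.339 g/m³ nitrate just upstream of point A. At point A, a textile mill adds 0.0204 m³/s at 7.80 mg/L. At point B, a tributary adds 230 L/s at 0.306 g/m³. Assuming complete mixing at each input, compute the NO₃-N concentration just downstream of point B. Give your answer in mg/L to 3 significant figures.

0.341 mg/L

After input A: C = (63.4·0.339 + 0.0204·7.8) / 63.42 = 0.3414 mg/L.
230 L/s = 0.23 m³/s.
After input B: C = (63.42·0.3414 + 0.23·0.306) / 63.65 = 0.3413 mg/L.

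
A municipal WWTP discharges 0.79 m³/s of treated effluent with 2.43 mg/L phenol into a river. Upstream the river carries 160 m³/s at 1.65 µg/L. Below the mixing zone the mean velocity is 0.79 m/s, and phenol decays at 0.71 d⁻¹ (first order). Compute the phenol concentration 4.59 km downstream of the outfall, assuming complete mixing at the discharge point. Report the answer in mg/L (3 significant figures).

0.0129 mg/L

1.65 µg/L = 0.00165 mg/L.
After complete mixing, C₀ = (0.79·2.43 + 160·0.00165) / 160.8 = 0.01358 mg/L.
Travel time t = 4590 m / 0.79 m/s = 5810 s = 0.06725 d.
C = 0.01358·exp(−0.71·0.06725) = 0.01358·0.9534 = 0.01295 mg/L.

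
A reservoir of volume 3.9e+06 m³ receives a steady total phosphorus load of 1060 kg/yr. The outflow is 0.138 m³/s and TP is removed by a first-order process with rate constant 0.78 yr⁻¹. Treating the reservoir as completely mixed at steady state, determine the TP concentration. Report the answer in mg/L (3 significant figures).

0.143 mg/L

Outflow Q = 0.138 m³/s × 3.156e+07 s/yr = 4.355e+06 m³/yr.
Steady-state CSTR mass balance: W = Q·C + k·V·C, so C = W/(Q + kV).
Q + kV = 4.355e+06 + 0.78·3.9e+06 = 7.397e+06 m³/yr.
C = 1060/7.397e+06 = 0.0001433 kg/m³ = 0.1433 mg/L.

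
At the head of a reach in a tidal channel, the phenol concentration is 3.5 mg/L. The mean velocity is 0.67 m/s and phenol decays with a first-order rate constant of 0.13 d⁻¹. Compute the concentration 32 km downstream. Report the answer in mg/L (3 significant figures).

Travel time t = 32 km / 0.67 m/s = 3.2e+04/0.67 = 4.776e+04 s = 0.5528 d.
First-order decay: C = 3.5·exp(−0.13·0.5528) = 3.5·0.9307 = 3.257 mg/L.

3.26 mg/L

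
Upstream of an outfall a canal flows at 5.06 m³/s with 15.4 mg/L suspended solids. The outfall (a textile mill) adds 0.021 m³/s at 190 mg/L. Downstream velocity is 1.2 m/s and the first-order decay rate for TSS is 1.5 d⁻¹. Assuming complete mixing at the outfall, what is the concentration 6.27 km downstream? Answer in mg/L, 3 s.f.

After complete mixing, C₀ = (0.021·190 + 5.06·15.4) / 5.081 = 16.12 mg/L.
Travel time t = 6270 m / 1.2 m/s = 5225 s = 0.06047 d.
C = 16.12·exp(−1.5·0.06047) = 16.12·0.9133 = 14.72 mg/L.

14.7 mg/L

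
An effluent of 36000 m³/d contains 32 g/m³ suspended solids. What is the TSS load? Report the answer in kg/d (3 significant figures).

1150 kg/d

36000 m³/d = 0.4167 m³/s.
Mass flux = Q·C = 0.4167 m³/s × 32 g/m³ = 13.33 g/s.
= 13.33 g/s × 86.4 = 1152 kg/d.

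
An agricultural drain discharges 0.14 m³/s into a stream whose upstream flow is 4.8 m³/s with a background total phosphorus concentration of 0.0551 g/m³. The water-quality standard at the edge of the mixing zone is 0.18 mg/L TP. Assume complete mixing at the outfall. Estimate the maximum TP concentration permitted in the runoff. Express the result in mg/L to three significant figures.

Mass balance: 0.18·4.94 = 0.14·Cₑ + 4.8·0.0551.
Cₑ = (0.8892 − 0.2645) / 0.14 = 4.462 mg/L.

4.46 mg/L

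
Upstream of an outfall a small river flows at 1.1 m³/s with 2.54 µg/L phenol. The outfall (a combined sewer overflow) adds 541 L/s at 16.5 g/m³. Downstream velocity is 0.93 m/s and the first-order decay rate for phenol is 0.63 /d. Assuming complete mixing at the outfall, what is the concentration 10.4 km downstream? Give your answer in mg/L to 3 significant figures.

541 L/s = 0.541 m³/s.
2.54 µg/L = 0.00254 mg/L.
After complete mixing, C₀ = (0.541·16.5 + 1.1·0.00254) / 1.641 = 5.441 mg/L.
Travel time t = 1.04e+04 m / 0.93 m/s = 1.118e+04 s = 0.1294 d.
C = 5.441·exp(−0.63·0.1294) = 5.441·0.9217 = 5.015 mg/L.

5.02 mg/L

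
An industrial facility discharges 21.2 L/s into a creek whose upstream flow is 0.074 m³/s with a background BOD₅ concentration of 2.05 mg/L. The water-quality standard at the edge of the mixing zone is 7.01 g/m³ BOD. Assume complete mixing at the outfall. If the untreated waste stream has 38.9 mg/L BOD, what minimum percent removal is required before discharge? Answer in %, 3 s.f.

21.2 L/s = 0.0212 m³/s.
Mass balance: 7.01·0.0952 = 0.0212·Cₑ + 0.074·2.05.
Cₑ = (0.6674 − 0.1517) / 0.0212 = 24.32 mg/L.
Required removal = 1 − 24.32/38.9 = 37.47 %.

37.5 %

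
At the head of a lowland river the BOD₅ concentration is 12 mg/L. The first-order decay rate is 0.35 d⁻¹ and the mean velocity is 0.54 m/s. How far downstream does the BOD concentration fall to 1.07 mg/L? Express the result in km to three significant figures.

322 km

From C = C₀·e^(−kt), t = ln(C₀/C)/k = ln(12/1.07)/0.35 = 2.417/0.35 = 6.906 d.
Distance = v·t = 0.54 m/s × 5.967e+05 s = 3.222e+05 m = 322.2 km.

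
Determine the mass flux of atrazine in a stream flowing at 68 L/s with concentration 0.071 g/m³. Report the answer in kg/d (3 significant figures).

68 L/s = 0.068 m³/s.
Mass flux = Q·C = 0.068 m³/s × 0.071 g/m³ = 0.004828 g/s.
= 0.004828 g/s × 86.4 = 0.4171 kg/d.

0.417 kg/d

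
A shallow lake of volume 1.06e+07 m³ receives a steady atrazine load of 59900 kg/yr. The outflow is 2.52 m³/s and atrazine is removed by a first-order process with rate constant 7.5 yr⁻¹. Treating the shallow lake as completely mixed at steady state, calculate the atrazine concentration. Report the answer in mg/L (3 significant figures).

Outflow Q = 2.52 m³/s × 3.156e+07 s/yr = 7.953e+07 m³/yr.
Steady-state CSTR mass balance: W = Q·C + k·V·C, so C = W/(Q + kV).
Q + kV = 7.953e+07 + 7.5·1.06e+07 = 1.59e+08 m³/yr.
C = 59900/1.59e+08 = 0.0003767 kg/m³ = 0.3767 mg/L.

0.377 mg/L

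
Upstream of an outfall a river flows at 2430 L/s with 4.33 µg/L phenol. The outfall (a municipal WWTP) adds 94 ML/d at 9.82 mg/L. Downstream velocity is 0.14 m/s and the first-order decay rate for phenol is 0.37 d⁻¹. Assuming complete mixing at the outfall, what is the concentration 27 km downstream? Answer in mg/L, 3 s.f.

1.33 mg/L

94 ML/d = 1.088 m³/s.
2430 L/s = 2.43 m³/s.
4.33 µg/L = 0.00433 mg/L.
After complete mixing, C₀ = (1.088·9.82 + 2.43·0.00433) / 3.518 = 3.04 mg/L.
Travel time t = 2.7e+04 m / 0.14 m/s = 1.929e+05 s = 2.232 d.
C = 3.04·exp(−0.37·2.232) = 3.04·0.4378 = 1.331 mg/L.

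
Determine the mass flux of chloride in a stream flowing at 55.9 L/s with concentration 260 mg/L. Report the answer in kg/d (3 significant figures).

55.9 L/s = 0.0559 m³/s.
Mass flux = Q·C = 0.0559 m³/s × 260 g/m³ = 14.53 g/s.
= 14.53 g/s × 86.4 = 1256 kg/d.

1260 kg/d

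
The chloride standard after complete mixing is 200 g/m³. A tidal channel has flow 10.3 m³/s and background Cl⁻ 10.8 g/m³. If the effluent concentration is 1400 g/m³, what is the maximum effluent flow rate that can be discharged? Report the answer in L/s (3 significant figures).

1620 L/s

Mass balance at complete mixing: C_std·(Q_w + Q_r) = Q_w·C_e + Q_r·C_b.
Rearranging, Q_w = Q_r·(C_std − C_b)/(C_e − C_std) = 10.3·(200 − 10.8) / (1400 − 200) = 1.624 m³/s.
= 1624 L/s.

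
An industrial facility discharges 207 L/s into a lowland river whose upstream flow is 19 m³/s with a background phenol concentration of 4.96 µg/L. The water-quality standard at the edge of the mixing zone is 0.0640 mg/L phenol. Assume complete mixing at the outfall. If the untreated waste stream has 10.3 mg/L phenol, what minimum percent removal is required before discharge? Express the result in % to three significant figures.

207 L/s = 0.207 m³/s.
4.96 µg/L = 0.00496 mg/L.
Mass balance: 0.064·19.21 = 0.207·Cₑ + 19·0.00496.
Cₑ = (1.229 − 0.09424) / 0.207 = 5.483 mg/L.
Required removal = 1 − 5.483/10.3 = 46.77 %.

46.8 %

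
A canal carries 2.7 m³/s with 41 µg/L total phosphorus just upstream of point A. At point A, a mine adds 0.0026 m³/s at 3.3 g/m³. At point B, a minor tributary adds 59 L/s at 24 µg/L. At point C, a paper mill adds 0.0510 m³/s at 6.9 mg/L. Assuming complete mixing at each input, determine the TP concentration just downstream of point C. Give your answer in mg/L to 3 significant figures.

41 µg/L = 0.041 mg/L.
After input A: C = (2.7·0.041 + 0.0026·3.3) / 2.703 = 0.04414 mg/L.
59 L/s = 0.059 m³/s.
24 µg/L = 0.024 mg/L.
After input B: C = (2.703·0.04414 + 0.059·0.024) / 2.762 = 0.04371 mg/L.
After input C: C = (2.762·0.04371 + 0.051·6.9) / 2.813 = 0.168 mg/L.

0.168 mg/L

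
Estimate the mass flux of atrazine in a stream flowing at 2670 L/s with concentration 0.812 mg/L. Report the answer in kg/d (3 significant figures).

187 kg/d

2670 L/s = 2.67 m³/s.
Mass flux = Q·C = 2.67 m³/s × 0.812 g/m³ = 2.168 g/s.
= 2.168 g/s × 86.4 = 187.3 kg/d.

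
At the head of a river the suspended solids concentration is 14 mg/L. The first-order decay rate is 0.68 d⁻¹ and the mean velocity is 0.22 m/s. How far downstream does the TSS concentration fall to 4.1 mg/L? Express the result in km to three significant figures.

34.3 km

From C = C₀·e^(−kt), t = ln(C₀/C)/k = ln(14/4.1)/0.68 = 1.228/0.68 = 1.806 d.
Distance = v·t = 0.22 m/s × 1.56e+05 s = 3.433e+04 m = 34.33 km.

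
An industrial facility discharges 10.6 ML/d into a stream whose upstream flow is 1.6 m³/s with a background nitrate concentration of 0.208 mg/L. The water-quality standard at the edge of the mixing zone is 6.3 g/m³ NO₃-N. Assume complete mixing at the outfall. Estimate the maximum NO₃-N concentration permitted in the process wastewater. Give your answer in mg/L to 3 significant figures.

85.7 mg/L

10.6 ML/d = 0.1227 m³/s.
Mass balance: 6.3·1.723 = 0.1227·Cₑ + 1.6·0.208.
Cₑ = (10.85 − 0.3328) / 0.1227 = 85.75 mg/L.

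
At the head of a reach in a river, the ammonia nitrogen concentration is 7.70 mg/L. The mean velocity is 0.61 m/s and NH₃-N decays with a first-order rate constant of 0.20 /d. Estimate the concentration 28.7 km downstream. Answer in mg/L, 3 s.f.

6.91 mg/L

Travel time t = 28.7 km / 0.61 m/s = 2.87e+04/0.61 = 4.705e+04 s = 0.5446 d.
First-order decay: C = 7.70·exp(−0.20·0.5446) = 7.70·0.8968 = 6.905 mg/L.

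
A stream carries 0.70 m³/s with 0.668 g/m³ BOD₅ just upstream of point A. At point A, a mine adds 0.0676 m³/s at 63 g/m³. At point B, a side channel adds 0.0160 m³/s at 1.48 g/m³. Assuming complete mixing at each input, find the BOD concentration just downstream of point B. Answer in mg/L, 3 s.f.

After input A: C = (0.7·0.668 + 0.0676·63) / 0.7676 = 6.157 mg/L.
After input B: C = (0.7676·6.157 + 0.016·1.48) / 0.7836 = 6.062 mg/L.

6.06 mg/L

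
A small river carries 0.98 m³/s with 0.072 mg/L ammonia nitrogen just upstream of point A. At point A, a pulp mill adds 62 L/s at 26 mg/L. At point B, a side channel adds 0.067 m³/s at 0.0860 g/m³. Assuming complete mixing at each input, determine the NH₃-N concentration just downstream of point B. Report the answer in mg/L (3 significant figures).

1.52 mg/L

62 L/s = 0.062 m³/s.
After input A: C = (0.98·0.072 + 0.062·26) / 1.042 = 1.615 mg/L.
After input B: C = (1.042·1.615 + 0.067·0.086) / 1.109 = 1.522 mg/L.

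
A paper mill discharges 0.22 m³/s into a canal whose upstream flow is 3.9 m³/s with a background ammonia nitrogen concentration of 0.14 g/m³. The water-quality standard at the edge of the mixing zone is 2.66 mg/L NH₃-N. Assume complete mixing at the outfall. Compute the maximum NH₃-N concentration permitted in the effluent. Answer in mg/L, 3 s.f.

Mass balance: 2.66·4.12 = 0.22·Cₑ + 3.9·0.14.
Cₑ = (10.96 − 0.546) / 0.22 = 47.33 mg/L.

47.3 mg/L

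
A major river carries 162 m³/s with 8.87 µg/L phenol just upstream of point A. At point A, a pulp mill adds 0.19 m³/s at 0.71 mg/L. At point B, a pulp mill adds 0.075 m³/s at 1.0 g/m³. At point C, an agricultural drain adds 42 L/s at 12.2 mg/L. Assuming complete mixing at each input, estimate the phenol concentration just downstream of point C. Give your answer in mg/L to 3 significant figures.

0.0133 mg/L

8.87 µg/L = 0.00887 mg/L.
After input A: C = (162·0.00887 + 0.19·0.71) / 162.2 = 0.009691 mg/L.
After input B: C = (162.2·0.009691 + 0.075·1) / 162.3 = 0.01015 mg/L.
42 L/s = 0.042 m³/s.
After input C: C = (162.3·0.01015 + 0.042·12.2) / 162.3 = 0.0133 mg/L.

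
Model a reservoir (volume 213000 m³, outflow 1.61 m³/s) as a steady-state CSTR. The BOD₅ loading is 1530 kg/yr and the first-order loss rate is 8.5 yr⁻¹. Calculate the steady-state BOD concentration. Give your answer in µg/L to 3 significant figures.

29.1 µg/L

Outflow Q = 1.61 m³/s × 3.156e+07 s/yr = 5.081e+07 m³/yr.
Steady-state CSTR mass balance: W = Q·C + k·V·C, so C = W/(Q + kV).
Q + kV = 5.081e+07 + 8.5·213000 = 5.262e+07 m³/yr.
C = 1530/5.262e+07 = 2.908e-05 kg/m³ = 0.02908 mg/L = 29.08 µg/L.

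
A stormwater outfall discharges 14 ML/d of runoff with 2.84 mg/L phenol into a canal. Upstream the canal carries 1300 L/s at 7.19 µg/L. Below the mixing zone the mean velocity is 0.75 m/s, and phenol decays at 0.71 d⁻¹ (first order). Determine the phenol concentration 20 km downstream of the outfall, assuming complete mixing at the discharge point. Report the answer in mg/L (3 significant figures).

0.258 mg/L

14 ML/d = 0.162 m³/s.
1300 L/s = 1.3 m³/s.
7.19 µg/L = 0.00719 mg/L.
After complete mixing, C₀ = (0.162·2.84 + 1.3·0.00719) / 1.462 = 0.3211 mg/L.
Travel time t = 2e+04 m / 0.75 m/s = 2.667e+04 s = 0.3086 d.
C = 0.3211·exp(−0.71·0.3086) = 0.3211·0.8032 = 0.258 mg/L.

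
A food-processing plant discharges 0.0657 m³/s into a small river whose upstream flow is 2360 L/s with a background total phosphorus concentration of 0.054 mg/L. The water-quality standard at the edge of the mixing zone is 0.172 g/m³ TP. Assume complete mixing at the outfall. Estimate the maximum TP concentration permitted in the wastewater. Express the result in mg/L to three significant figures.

4.41 mg/L

2360 L/s = 2.36 m³/s.
Mass balance: 0.172·2.426 = 0.0657·Cₑ + 2.36·0.054.
Cₑ = (0.4172 − 0.1274) / 0.0657 = 4.411 mg/L.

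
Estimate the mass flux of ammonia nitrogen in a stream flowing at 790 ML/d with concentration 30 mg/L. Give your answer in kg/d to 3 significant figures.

23700 kg/d

790 ML/d = 9.144 m³/s.
Mass flux = Q·C = 9.144 m³/s × 30 g/m³ = 274.3 g/s.
= 274.3 g/s × 86.4 = 2.37e+04 kg/d.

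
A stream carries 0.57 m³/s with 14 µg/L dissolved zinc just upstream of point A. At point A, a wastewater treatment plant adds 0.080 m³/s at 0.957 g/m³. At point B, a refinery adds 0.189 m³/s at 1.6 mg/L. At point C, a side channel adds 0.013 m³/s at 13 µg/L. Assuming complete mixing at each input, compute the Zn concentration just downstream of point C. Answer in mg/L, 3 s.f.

0.454 mg/L

14 µg/L = 0.014 mg/L.
After input A: C = (0.57·0.014 + 0.08·0.957) / 0.65 = 0.1301 mg/L.
After input B: C = (0.65·0.1301 + 0.189·1.6) / 0.839 = 0.4612 mg/L.
13 µg/L = 0.013 mg/L.
After input C: C = (0.839·0.4612 + 0.013·0.013) / 0.852 = 0.4544 mg/L.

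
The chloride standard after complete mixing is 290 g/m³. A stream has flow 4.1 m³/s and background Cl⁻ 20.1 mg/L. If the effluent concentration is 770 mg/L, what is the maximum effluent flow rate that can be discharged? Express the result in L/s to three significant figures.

Mass balance at complete mixing: C_std·(Q_w + Q_r) = Q_w·C_e + Q_r·C_b.
Rearranging, Q_w = Q_r·(C_std − C_b)/(C_e − C_std) = 4.1·(290 − 20.1) / (770 − 290) = 2.305 m³/s.
= 2305 L/s.

2310 L/s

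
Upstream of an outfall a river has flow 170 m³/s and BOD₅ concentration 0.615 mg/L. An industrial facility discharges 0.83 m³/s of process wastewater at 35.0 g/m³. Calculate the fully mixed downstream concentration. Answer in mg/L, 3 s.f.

0.782 mg/L

Flow-weighted mixing gives C = (0.83·35 + 170·0.615) / (0.83 + 170) = 133.6/170.8 = 0.7821 mg/L.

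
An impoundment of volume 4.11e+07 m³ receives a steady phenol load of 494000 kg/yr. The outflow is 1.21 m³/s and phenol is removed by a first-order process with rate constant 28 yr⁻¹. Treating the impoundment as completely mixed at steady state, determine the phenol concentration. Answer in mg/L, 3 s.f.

0.415 mg/L

Outflow Q = 1.21 m³/s × 3.156e+07 s/yr = 3.818e+07 m³/yr.
Steady-state CSTR mass balance: W = Q·C + k·V·C, so C = W/(Q + kV).
Q + kV = 3.818e+07 + 28·4.11e+07 = 1.189e+09 m³/yr.
C = 494000/1.189e+09 = 0.0004155 kg/m³ = 0.4155 mg/L.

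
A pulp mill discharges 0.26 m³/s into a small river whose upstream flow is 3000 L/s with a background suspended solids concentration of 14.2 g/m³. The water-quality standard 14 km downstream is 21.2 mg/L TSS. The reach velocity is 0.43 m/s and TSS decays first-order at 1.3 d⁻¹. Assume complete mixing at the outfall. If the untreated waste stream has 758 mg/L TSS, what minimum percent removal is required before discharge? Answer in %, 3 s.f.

64.4 %

3000 L/s = 3 m³/s.
Travel time to the compliance point: t = 1.4e+04/0.43 = 3.256e+04 s = 0.3768 d; decay factor exp(−1.3·0.3768) = 0.6127.
So the concentration just after mixing may be at most 21.2/0.6127 = 34.6 mg/L.
Mass balance: 34.6·3.26 = 0.26·Cₑ + 3·14.2.
Cₑ = (112.8 − 42.6) / 0.26 = 270 mg/L.
Required removal = 1 − 270/758 = 64.38 %.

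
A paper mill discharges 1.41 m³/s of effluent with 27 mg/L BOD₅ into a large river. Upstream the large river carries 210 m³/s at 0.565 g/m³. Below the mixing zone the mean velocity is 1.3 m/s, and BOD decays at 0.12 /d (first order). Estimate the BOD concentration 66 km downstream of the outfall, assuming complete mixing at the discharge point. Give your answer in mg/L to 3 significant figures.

After complete mixing, C₀ = (1.41·27 + 210·0.565) / 211.4 = 0.7413 mg/L.
Travel time t = 6.6e+04 m / 1.3 m/s = 5.077e+04 s = 0.5876 d.
C = 0.7413·exp(−0.12·0.5876) = 0.7413·0.9319 = 0.6908 mg/L.

0.691 mg/L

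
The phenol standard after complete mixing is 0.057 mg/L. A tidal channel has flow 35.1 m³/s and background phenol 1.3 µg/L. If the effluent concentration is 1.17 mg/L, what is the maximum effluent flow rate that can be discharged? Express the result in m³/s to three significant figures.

1.76 m³/s

1.3 µg/L = 0.0013 mg/L.
Mass balance at complete mixing: C_std·(Q_w + Q_r) = Q_w·C_e + Q_r·C_b.
Rearranging, Q_w = Q_r·(C_std − C_b)/(C_e − C_std) = 35.1·(0.057 − 0.0013) / (1.17 − 0.057) = 1.757 m³/s.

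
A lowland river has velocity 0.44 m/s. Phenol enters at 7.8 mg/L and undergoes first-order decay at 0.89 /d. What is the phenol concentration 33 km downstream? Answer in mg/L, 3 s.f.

Travel time t = 33 km / 0.44 m/s = 3.3e+04/0.44 = 7.5e+04 s = 0.8681 d.
First-order decay: C = 7.8·exp(−0.89·0.8681) = 7.8·0.4618 = 3.602 mg/L.

3.60 mg/L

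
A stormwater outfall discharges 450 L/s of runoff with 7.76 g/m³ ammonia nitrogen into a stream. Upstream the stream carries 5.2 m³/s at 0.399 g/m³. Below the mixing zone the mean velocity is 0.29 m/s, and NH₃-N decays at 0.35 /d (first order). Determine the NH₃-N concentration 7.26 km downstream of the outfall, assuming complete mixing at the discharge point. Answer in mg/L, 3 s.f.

450 L/s = 0.45 m³/s.
After complete mixing, C₀ = (0.45·7.76 + 5.2·0.399) / 5.65 = 0.9853 mg/L.
Travel time t = 7260 m / 0.29 m/s = 2.503e+04 s = 0.2898 d.
C = 0.9853·exp(−0.35·0.2898) = 0.9853·0.9036 = 0.8903 mg/L.

0.890 mg/L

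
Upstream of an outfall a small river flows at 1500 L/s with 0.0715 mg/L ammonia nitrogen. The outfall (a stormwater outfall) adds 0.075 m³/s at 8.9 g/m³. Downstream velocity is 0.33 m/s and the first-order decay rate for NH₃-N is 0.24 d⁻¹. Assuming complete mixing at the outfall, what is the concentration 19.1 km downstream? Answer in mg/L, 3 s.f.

1500 L/s = 1.5 m³/s.
After complete mixing, C₀ = (0.075·8.9 + 1.5·0.0715) / 1.575 = 0.4919 mg/L.
Travel time t = 1.91e+04 m / 0.33 m/s = 5.788e+04 s = 0.6699 d.
C = 0.4919·exp(−0.24·0.6699) = 0.4919·0.8515 = 0.4188 mg/L.

0.419 mg/L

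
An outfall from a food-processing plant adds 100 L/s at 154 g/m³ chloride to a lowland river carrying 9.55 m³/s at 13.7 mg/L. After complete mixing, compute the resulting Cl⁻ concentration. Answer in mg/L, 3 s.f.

15.2 mg/L

100 L/s = 0.1 m³/s.
By mass balance at complete mixing, C = (0.1·154 + 9.55·13.7) / (0.1 + 9.55) = 146.2/9.65 = 15.15 mg/L.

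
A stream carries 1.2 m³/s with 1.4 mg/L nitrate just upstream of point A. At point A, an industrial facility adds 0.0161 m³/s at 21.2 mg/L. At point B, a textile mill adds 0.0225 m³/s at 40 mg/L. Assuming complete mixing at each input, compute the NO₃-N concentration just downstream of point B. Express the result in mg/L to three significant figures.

2.36 mg/L

After input A: C = (1.2·1.4 + 0.0161·21.2) / 1.216 = 1.662 mg/L.
After input B: C = (1.216·1.662 + 0.0225·40) / 1.239 = 2.359 mg/L.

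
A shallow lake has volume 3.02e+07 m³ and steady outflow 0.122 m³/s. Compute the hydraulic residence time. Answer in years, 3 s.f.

7.84 yr

Q = 0.122 m³/s × 3.156e+07 s/yr = 3.85e+06 m³/yr.
Hydraulic residence time τ = V/Q = 3.02e+07/3.85e+06 = 7.844 yr.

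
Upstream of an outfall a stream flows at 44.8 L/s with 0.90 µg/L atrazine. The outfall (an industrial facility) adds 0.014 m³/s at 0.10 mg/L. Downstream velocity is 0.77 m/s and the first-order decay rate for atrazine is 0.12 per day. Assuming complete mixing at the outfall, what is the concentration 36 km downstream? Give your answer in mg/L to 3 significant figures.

44.8 L/s = 0.0448 m³/s.
0.90 µg/L = 0.0009 mg/L.
After complete mixing, C₀ = (0.014·0.1 + 0.0448·0.0009) / 0.0588 = 0.0245 mg/L.
Travel time t = 3.6e+04 m / 0.77 m/s = 4.675e+04 s = 0.5411 d.
C = 0.0245·exp(−0.12·0.5411) = 0.0245·0.9371 = 0.02296 mg/L.

0.0230 mg/L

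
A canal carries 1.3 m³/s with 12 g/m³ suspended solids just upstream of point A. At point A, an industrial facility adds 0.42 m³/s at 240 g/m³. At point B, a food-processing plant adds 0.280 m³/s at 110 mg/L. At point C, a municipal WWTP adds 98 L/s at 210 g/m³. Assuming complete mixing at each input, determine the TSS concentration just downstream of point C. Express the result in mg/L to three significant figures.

80.0 mg/L

After input A: C = (1.3·12 + 0.42·240) / 1.72 = 67.67 mg/L.
After input B: C = (1.72·67.67 + 0.28·110) / 2 = 73.6 mg/L.
98 L/s = 0.098 m³/s.
After input C: C = (2·73.6 + 0.098·210) / 2.098 = 79.97 mg/L.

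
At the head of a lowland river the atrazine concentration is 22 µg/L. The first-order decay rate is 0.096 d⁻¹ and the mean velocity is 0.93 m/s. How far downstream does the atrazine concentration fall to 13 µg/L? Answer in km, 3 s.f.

From C = C₀·e^(−kt), t = ln(C₀/C)/k = ln(22/13)/0.096 = 0.5261/0.096 = 5.48 d.
Distance = v·t = 0.93 m/s × 4.735e+05 s = 4.403e+05 m = 440.3 km.

440 km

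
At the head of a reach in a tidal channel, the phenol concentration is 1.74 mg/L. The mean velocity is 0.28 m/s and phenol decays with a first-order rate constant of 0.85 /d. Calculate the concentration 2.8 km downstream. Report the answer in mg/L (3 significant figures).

Travel time t = 2.8 km / 0.28 m/s = 2800/0.28 = 1e+04 s = 0.1157 d.
First-order decay: C = 1.74·exp(−0.85·0.1157) = 1.74·0.9063 = 1.577 mg/L.

1.58 mg/L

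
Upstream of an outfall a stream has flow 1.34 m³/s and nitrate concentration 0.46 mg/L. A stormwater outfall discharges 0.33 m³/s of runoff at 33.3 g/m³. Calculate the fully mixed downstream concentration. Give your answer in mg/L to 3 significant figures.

6.95 mg/L

Conservation of mass across the mixing zone: C = (0.33·33.3 + 1.34·0.46) / (0.33 + 1.34) = 11.61/1.67 = 6.949 mg/L.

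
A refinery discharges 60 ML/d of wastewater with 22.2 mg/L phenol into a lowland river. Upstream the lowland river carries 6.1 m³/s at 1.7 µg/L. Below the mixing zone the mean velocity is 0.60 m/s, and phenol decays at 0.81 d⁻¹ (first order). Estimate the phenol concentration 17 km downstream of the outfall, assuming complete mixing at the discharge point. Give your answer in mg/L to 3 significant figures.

60 ML/d = 0.6944 m³/s.
1.7 µg/L = 0.0017 mg/L.
After complete mixing, C₀ = (0.6944·22.2 + 6.1·0.0017) / 6.794 = 2.271 mg/L.
Travel time t = 1.7e+04 m / 0.60 m/s = 2.833e+04 s = 0.3279 d.
C = 2.271·exp(−0.81·0.3279) = 2.271·0.7667 = 1.741 mg/L.

1.74 mg/L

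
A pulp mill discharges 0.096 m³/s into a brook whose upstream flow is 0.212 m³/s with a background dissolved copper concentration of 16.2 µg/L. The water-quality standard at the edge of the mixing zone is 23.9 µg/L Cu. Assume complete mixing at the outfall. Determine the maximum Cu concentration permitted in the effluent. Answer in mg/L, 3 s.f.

16.2 µg/L = 0.0162 mg/L.
23.9 µg/L = 0.0239 mg/L.
Mass balance: 0.0239·0.308 = 0.096·Cₑ + 0.212·0.0162.
Cₑ = (0.007361 − 0.003434) / 0.096 = 0.0409 mg/L.

0.0409 mg/L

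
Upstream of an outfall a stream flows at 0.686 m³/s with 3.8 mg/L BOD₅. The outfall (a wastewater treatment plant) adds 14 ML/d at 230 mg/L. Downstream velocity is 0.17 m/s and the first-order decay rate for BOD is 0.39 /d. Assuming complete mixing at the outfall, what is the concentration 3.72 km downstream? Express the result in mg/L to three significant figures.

42.6 mg/L

14 ML/d = 0.162 m³/s.
After complete mixing, C₀ = (0.162·230 + 0.686·3.8) / 0.848 = 47.02 mg/L.
Travel time t = 3720 m / 0.17 m/s = 2.188e+04 s = 0.2533 d.
C = 47.02·exp(−0.39·0.2533) = 47.02·0.9059 = 42.6 mg/L.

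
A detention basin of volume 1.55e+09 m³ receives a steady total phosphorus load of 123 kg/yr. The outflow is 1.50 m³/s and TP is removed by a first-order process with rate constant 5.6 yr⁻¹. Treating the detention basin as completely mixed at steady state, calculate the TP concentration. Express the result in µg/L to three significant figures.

Outflow Q = 1.50 m³/s × 3.156e+07 s/yr = 4.734e+07 m³/yr.
Steady-state CSTR mass balance: W = Q·C + k·V·C, so C = W/(Q + kV).
Q + kV = 4.734e+07 + 5.6·1.55e+09 = 8.727e+09 m³/yr.
C = 123/8.727e+09 = 1.409e-08 kg/m³ = 1.409e-05 mg/L = 0.01409 µg/L.

0.0141 µg/L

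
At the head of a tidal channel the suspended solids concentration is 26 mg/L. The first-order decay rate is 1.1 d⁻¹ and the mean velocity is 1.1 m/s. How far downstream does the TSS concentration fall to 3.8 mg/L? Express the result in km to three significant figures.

From C = C₀·e^(−kt), t = ln(C₀/C)/k = ln(26/3.8)/1.1 = 1.923/1.1 = 1.748 d.
Distance = v·t = 1.1 m/s × 1.511e+05 s = 1.662e+05 m = 166.2 km.

166 km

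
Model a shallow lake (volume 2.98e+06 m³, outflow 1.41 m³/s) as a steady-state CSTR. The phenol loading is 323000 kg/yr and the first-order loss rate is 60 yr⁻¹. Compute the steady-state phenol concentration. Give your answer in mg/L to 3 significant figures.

Outflow Q = 1.41 m³/s × 3.156e+07 s/yr = 4.45e+07 m³/yr.
Steady-state CSTR mass balance: W = Q·C + k·V·C, so C = W/(Q + kV).
Q + kV = 4.45e+07 + 60·2.98e+06 = 2.233e+08 m³/yr.
C = 323000/2.233e+08 = 0.001447 kg/m³ = 1.447 mg/L.

1.45 mg/L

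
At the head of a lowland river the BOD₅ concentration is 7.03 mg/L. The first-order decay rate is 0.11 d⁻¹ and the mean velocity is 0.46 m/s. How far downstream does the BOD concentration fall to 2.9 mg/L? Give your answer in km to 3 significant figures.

From C = C₀·e^(−kt), t = ln(C₀/C)/k = ln(7.03/2.9)/0.11 = 0.8855/0.11 = 8.05 d.
Distance = v·t = 0.46 m/s × 6.955e+05 s = 3.199e+05 m = 319.9 km.

320 km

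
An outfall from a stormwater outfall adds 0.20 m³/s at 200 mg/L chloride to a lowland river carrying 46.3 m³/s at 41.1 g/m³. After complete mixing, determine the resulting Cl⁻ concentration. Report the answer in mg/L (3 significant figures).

41.8 mg/L

By mass balance at complete mixing, C = (0.2·200 + 46.3·41.1) / (0.2 + 46.3) = 1943/46.5 = 41.78 mg/L.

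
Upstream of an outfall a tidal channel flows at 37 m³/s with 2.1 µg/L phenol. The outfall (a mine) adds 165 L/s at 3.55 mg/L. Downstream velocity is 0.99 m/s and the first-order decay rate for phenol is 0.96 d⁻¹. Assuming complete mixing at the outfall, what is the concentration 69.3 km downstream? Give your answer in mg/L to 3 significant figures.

0.00820 mg/L

165 L/s = 0.165 m³/s.
2.1 µg/L = 0.0021 mg/L.
After complete mixing, C₀ = (0.165·3.55 + 37·0.0021) / 37.16 = 0.01785 mg/L.
Travel time t = 6.93e+04 m / 0.99 m/s = 7e+04 s = 0.8102 d.
C = 0.01785·exp(−0.96·0.8102) = 0.01785·0.4594 = 0.008201 mg/L.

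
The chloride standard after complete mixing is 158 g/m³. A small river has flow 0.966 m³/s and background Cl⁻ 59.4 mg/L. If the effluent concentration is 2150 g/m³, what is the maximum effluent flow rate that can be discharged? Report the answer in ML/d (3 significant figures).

4.13 ML/d

Mass balance at complete mixing: C_std·(Q_w + Q_r) = Q_w·C_e + Q_r·C_b.
Rearranging, Q_w = Q_r·(C_std − C_b)/(C_e − C_std) = 0.966·(158 − 59.4) / (2150 − 158) = 0.04782 m³/s.
= 4.131 ML/d.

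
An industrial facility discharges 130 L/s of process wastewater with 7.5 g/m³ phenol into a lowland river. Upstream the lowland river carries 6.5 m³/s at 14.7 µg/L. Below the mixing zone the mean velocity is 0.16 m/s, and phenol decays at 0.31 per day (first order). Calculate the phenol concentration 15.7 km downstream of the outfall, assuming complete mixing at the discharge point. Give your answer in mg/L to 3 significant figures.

0.114 mg/L

130 L/s = 0.13 m³/s.
14.7 µg/L = 0.0147 mg/L.
After complete mixing, C₀ = (0.13·7.5 + 6.5·0.0147) / 6.63 = 0.1615 mg/L.
Travel time t = 1.57e+04 m / 0.16 m/s = 9.812e+04 s = 1.136 d.
C = 0.1615·exp(−0.31·1.136) = 0.1615·0.7032 = 0.1136 mg/L.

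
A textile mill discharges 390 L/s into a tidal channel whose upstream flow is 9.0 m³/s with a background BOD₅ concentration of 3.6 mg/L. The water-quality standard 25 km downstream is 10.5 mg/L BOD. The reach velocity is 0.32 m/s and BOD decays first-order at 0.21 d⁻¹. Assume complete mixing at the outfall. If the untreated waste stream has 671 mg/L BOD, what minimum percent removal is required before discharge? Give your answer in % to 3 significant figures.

66.8 %

390 L/s = 0.39 m³/s.
Travel time to the compliance point: t = 2.5e+04/0.32 = 7.812e+04 s = 0.9042 d; decay factor exp(−0.21·0.9042) = 0.8271.
So the concentration just after mixing may be at most 10.5/0.8271 = 12.7 mg/L.
Mass balance: 12.7·9.39 = 0.39·Cₑ + 9·3.6.
Cₑ = (119.2 − 32.4) / 0.39 = 222.6 mg/L.
Required removal = 1 − 222.6/671 = 66.83 %.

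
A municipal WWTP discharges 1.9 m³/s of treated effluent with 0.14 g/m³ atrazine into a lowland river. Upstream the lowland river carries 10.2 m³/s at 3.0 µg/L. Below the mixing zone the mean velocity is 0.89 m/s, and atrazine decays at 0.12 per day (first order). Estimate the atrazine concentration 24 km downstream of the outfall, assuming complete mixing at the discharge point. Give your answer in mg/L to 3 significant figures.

0.0236 mg/L

3.0 µg/L = 0.003 mg/L.
After complete mixing, C₀ = (1.9·0.14 + 10.2·0.003) / 12.1 = 0.02451 mg/L.
Travel time t = 2.4e+04 m / 0.89 m/s = 2.697e+04 s = 0.3121 d.
C = 0.02451·exp(−0.12·0.3121) = 0.02451·0.9632 = 0.02361 mg/L.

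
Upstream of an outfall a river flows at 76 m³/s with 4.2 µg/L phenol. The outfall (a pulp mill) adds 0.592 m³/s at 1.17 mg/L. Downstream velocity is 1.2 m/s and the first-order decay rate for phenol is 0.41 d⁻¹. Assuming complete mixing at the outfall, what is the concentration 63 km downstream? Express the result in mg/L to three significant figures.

4.2 µg/L = 0.0042 mg/L.
After complete mixing, C₀ = (0.592·1.17 + 76·0.0042) / 76.59 = 0.01321 mg/L.
Travel time t = 6.3e+04 m / 1.2 m/s = 5.25e+04 s = 0.6076 d.
C = 0.01321·exp(−0.41·0.6076) = 0.01321·0.7795 = 0.0103 mg/L.

0.0103 mg/L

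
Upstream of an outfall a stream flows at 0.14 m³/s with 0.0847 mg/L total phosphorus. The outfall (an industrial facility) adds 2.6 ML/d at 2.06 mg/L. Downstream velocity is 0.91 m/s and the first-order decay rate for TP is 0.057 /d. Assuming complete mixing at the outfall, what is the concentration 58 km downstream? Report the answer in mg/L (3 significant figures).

0.416 mg/L

2.6 ML/d = 0.03009 m³/s.
After complete mixing, C₀ = (0.03009·2.06 + 0.14·0.0847) / 0.1701 = 0.4342 mg/L.
Travel time t = 5.8e+04 m / 0.91 m/s = 6.374e+04 s = 0.7377 d.
C = 0.4342·exp(−0.057·0.7377) = 0.4342·0.9588 = 0.4163 mg/L.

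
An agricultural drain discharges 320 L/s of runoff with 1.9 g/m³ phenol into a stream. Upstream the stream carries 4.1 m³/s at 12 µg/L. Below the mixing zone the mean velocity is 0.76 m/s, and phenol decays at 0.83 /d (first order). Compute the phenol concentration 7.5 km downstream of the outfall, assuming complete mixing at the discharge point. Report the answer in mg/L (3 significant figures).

320 L/s = 0.32 m³/s.
12 µg/L = 0.012 mg/L.
After complete mixing, C₀ = (0.32·1.9 + 4.1·0.012) / 4.42 = 0.1487 mg/L.
Travel time t = 7500 m / 0.76 m/s = 9868 s = 0.1142 d.
C = 0.1487·exp(−0.83·0.1142) = 0.1487·0.9096 = 0.1352 mg/L.

0.135 mg/L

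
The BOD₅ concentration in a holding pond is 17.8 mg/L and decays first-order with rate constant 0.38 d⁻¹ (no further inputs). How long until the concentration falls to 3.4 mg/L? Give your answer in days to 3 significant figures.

t = ln(C₀/C)/k = ln(17.8/3.4)/0.38 = 1.655/0.38 = 4.356 d.

4.36 d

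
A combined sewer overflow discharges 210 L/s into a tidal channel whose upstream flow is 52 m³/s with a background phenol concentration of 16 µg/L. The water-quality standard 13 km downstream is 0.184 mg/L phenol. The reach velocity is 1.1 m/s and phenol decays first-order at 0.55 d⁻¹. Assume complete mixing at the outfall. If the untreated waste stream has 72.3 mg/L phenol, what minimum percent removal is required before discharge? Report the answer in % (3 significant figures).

37.3 %

210 L/s = 0.21 m³/s.
16 µg/L = 0.016 mg/L.
Travel time to the compliance point: t = 1.3e+04/1.1 = 1.182e+04 s = 0.1368 d; decay factor exp(−0.55·0.1368) = 0.9275.
So the concentration just after mixing may be at most 0.184/0.9275 = 0.1984 mg/L.
Mass balance: 0.1984·52.21 = 0.21·Cₑ + 52·0.016.
Cₑ = (10.36 − 0.832) / 0.21 = 45.36 mg/L.
Required removal = 1 − 45.36/72.3 = 37.26 %.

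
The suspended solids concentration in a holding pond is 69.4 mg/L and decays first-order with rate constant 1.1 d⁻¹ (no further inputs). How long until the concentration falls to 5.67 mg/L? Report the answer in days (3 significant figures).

2.28 d

t = ln(C₀/C)/k = ln(69.4/5.67)/1.1 = 2.505/1.1 = 2.277 d.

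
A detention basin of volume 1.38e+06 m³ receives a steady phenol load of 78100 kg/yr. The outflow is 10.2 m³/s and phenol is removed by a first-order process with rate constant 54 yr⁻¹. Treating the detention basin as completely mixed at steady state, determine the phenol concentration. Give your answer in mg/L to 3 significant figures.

0.197 mg/L

Outflow Q = 10.2 m³/s × 3.156e+07 s/yr = 3.219e+08 m³/yr.
Steady-state CSTR mass balance: W = Q·C + k·V·C, so C = W/(Q + kV).
Q + kV = 3.219e+08 + 54·1.38e+06 = 3.964e+08 m³/yr.
C = 78100/3.964e+08 = 0.000197 kg/m³ = 0.197 mg/L.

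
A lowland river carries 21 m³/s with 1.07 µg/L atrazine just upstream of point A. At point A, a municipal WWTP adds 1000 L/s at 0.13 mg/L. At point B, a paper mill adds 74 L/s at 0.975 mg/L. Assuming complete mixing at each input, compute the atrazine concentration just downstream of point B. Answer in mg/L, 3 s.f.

1.07 µg/L = 0.00107 mg/L.
1000 L/s = 1 m³/s.
After input A: C = (21·0.00107 + 1·0.13) / 22 = 0.00693 mg/L.
74 L/s = 0.074 m³/s.
After input B: C = (22·0.00693 + 0.074·0.975) / 22.07 = 0.01018 mg/L.

0.0102 mg/L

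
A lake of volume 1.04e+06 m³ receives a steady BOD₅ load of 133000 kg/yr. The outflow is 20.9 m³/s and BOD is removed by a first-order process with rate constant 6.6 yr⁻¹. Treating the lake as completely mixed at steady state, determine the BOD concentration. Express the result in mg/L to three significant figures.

Outflow Q = 20.9 m³/s × 3.156e+07 s/yr = 6.596e+08 m³/yr.
Steady-state CSTR mass balance: W = Q·C + k·V·C, so C = W/(Q + kV).
Q + kV = 6.596e+08 + 6.6·1.04e+06 = 6.664e+08 m³/yr.
C = 133000/6.664e+08 = 0.0001996 kg/m³ = 0.1996 mg/L.

0.200 mg/L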